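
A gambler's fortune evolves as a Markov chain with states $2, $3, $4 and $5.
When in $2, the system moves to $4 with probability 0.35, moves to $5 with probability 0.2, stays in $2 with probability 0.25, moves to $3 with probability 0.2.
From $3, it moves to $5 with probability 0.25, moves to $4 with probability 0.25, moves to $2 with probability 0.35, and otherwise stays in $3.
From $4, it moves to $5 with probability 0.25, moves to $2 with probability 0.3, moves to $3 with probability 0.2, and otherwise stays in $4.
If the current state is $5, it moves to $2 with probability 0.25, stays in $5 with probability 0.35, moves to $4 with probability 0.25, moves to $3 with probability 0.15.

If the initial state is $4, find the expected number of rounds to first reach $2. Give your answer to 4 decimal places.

Let t(s) be the expected number of rounds to first reach $2 from state s, with t($2) = 0. Conditioning on the first round:
t($3) = 1 + 0.15·t($3) + 0.25·t($4) + 0.25·t($5)
t($4) = 1 + 0.2·t($3) + 0.25·t($4) + 0.25·t($5)
t($5) = 1 + 0.15·t($3) + 0.25·t($4) + 0.35·t($5)
Solving: t($3) = 3.2287, t($4) = 3.3901, t($5) = 3.5874.
Expected rounds from $4 to $2: 3.3901.

3.3901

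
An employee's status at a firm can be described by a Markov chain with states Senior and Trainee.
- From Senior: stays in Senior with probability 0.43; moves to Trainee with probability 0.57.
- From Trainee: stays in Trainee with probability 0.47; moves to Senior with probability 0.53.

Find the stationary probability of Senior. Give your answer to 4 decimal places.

Let the stationary distribution be π with π = πP and π_1 + π_2 = 1.
π_1 = 0.43·π_1 + 0.53·π_2
Solving with the normalization constraint gives π = (0.4818, 0.5182).
So the stationary probability of Senior is 0.4818.

0.4818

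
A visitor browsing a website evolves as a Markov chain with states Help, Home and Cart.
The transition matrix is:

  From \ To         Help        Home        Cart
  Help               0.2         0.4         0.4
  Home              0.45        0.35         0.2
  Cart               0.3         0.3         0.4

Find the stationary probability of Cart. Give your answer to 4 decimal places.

Let the stationary distribution be π with π = πP and π_1 + π_2 + π_3 = 1.
π_1 = 0.2·π_1 + 0.45·π_2 + 0.3·π_3
π_2 = 0.4·π_1 + 0.35·π_2 + 0.3·π_3
Solving with the normalization constraint gives π = (0.3204, 0.3495, 0.3301).
So the stationary probability of Cart is 0.3301.

0.3301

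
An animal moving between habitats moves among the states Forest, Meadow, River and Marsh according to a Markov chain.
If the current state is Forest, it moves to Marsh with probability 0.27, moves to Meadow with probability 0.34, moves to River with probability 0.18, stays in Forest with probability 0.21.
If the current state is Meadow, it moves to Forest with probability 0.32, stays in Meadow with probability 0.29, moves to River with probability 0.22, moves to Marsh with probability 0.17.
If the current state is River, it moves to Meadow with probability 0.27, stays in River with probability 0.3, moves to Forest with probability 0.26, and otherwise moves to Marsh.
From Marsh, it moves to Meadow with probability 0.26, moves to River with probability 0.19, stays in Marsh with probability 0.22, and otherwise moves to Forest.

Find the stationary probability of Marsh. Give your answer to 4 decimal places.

0.2082

Let the stationary distribution be π with π = πP and π_1 + π_2 + π_3 + π_4 = 1.
π_1 = 0.21·π_1 + 0.32·π_2 + 0.26·π_3 + 0.33·π_4
π_2 = 0.34·π_1 + 0.29·π_2 + 0.27·π_3 + 0.26·π_4
π_3 = 0.18·π_1 + 0.22·π_2 + 0.3·π_3 + 0.19·π_4
Solving with the normalization constraint gives π = (0.2783, 0.2933, 0.2202, 0.2082).
So the stationary probability of Marsh is 0.2082.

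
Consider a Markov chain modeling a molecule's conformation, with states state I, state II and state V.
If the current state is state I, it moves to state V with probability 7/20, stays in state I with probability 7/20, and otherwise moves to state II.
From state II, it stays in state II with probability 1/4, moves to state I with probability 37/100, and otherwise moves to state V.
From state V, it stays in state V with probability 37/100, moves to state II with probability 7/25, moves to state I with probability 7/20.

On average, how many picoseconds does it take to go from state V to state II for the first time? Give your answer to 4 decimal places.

3.4843

Let t(s) be the expected number of picoseconds to first reach state II from state s, with t(state II) = 0. Conditioning on the first picosecond:
t(state I) = 1 + 0.35·t(state I) + 0.35·t(state V)
t(state V) = 1 + 0.35·t(state I) + 0.37·t(state V)
Solving: t(state I) = 3.4146, t(state V) = 3.4843.
Expected picoseconds from state V to state II: 3.4843.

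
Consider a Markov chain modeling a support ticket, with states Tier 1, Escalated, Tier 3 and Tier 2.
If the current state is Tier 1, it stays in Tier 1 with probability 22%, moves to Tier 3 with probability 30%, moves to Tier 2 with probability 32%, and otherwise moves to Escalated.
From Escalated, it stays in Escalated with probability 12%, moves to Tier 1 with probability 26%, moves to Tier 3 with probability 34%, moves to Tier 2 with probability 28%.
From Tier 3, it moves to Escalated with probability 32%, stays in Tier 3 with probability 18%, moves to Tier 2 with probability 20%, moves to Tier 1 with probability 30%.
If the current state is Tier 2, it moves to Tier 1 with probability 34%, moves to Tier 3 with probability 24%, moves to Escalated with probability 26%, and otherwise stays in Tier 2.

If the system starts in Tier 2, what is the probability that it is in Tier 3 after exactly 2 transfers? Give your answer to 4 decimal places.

Propagate the distribution vector 2 transfers from Tier 2.
After 0 transfers: (0.0000, 0.0000, 0.0000, 1.0000)
After 1 transfer: (0.3400, 0.2600, 0.2400, 0.1600)
After 2 transfers: (0.2688, 0.2040, 0.2720, 0.2552)
P(in Tier 3 after 2 transfers) = 0.2720

0.2720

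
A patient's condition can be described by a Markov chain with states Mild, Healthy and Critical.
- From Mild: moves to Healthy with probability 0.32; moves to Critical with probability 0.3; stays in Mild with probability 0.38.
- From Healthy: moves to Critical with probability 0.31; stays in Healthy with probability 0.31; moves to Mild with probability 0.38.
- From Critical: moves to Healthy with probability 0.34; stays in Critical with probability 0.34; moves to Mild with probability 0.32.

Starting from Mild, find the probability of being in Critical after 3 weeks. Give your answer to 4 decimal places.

0.3158

Propagate the distribution vector 3 weeks from Mild.
After 0 weeks: (1.0000, 0.0000, 0.0000)
After 1 week: (0.3800, 0.3200, 0.3000)
After 2 weeks: (0.3620, 0.3228, 0.3152)
After 3 weeks: (0.3611, 0.3231, 0.3158)
P(in Critical after 3 weeks) = 0.3158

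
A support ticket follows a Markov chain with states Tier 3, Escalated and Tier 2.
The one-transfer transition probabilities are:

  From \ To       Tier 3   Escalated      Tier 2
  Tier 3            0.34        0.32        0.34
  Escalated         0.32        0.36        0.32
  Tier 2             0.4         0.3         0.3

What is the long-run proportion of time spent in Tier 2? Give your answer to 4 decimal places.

0.3206

Let the stationary distribution be π with π = πP and π_1 + π_2 + π_3 = 1.
π_1 = 0.34·π_1 + 0.32·π_2 + 0.4·π_3
π_2 = 0.32·π_1 + 0.36·π_2 + 0.3·π_3
Solving with the normalization constraint gives π = (0.3527, 0.3267, 0.3206).
So the stationary probability of Tier 2 is 0.3206.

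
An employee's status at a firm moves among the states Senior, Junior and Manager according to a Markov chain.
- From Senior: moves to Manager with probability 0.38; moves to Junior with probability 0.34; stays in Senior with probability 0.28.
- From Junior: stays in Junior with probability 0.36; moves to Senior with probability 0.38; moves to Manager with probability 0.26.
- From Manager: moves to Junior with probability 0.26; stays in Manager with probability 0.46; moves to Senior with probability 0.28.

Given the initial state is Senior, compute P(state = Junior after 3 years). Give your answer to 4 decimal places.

Propagate the distribution vector 3 years from Senior.
After 0 years: (1.0000, 0.0000, 0.0000)
After 1 year: (0.2800, 0.3400, 0.3800)
After 2 years: (0.3140, 0.3164, 0.3696)
After 3 years: (0.3116, 0.3168, 0.3716)
P(in Junior after 3 years) = 0.3168

0.3168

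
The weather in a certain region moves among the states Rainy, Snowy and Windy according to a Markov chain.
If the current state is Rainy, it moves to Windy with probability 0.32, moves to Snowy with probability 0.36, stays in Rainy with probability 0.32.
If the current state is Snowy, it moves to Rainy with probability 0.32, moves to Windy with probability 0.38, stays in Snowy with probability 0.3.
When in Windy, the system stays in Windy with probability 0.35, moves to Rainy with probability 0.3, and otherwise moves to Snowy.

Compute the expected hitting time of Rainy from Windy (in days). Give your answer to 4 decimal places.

3.2609

Let t(s) be the expected number of days to first reach Rainy from state s, with t(Rainy) = 0. Conditioning on the first day:
t(Snowy) = 1 + 0.3·t(Snowy) + 0.38·t(Windy)
t(Windy) = 1 + 0.35·t(Snowy) + 0.35·t(Windy)
Solving: t(Snowy) = 3.1988, t(Windy) = 3.2609.
Expected days from Windy to Rainy: 3.2609.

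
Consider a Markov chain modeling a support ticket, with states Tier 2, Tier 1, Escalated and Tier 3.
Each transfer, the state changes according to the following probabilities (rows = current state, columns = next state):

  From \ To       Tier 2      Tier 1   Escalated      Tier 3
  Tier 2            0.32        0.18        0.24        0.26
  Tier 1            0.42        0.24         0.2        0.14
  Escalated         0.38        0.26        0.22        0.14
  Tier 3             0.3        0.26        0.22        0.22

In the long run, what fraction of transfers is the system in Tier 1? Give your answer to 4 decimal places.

Let the stationary distribution be π with π = πP and π_1 + π_2 + π_3 + π_4 = 1.
π_1 = 0.32·π_1 + 0.42·π_2 + 0.38·π_3 + 0.3·π_4
π_2 = 0.18·π_1 + 0.24·π_2 + 0.26·π_3 + 0.26·π_4
π_3 = 0.24·π_1 + 0.2·π_2 + 0.22·π_3 + 0.22·π_4
Solving with the normalization constraint gives π = (0.3521, 0.2273, 0.2225, 0.1981).
So the stationary probability of Tier 1 is 0.2273.

0.2273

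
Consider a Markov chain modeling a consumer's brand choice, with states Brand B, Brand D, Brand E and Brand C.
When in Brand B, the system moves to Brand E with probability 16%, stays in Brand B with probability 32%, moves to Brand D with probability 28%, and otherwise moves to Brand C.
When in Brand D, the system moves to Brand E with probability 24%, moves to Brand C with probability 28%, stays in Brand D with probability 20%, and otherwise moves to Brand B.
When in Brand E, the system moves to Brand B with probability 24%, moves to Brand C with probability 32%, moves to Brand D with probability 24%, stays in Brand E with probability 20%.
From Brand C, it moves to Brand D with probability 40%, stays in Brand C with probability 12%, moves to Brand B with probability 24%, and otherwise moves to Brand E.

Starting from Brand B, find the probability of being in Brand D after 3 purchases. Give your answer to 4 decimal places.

Propagate the distribution vector 3 purchases from Brand B.
After 0 purchases: (1.0000, 0.0000, 0.0000, 0.0000)
After 1 purchase: (0.3200, 0.2800, 0.1600, 0.2400)
After 2 purchases: (0.2768, 0.2800, 0.2080, 0.2352)
After 3 purchases: (0.2733, 0.2775, 0.2095, 0.2396)
P(in Brand D after 3 purchases) = 0.2775

0.2775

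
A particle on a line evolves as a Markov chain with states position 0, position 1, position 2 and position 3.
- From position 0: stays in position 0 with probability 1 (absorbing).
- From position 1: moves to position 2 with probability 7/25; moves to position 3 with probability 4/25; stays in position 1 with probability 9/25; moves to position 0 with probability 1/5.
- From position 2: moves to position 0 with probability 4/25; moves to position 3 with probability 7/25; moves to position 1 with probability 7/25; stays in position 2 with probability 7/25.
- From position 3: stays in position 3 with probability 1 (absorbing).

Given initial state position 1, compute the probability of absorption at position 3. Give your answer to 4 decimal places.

Let h(s) be the probability of absorption at position 3 starting from transient state s. Then h(position 3) = 1 and h(position 0) = 0. By first-step analysis:
h(position 1) = 0.2·0 + 0.36·h(position 1) + 0.28·h(position 2) + 0.16·1
h(position 2) = 0.16·0 + 0.28·h(position 1) + 0.28·h(position 2) + 0.28·1
Solving: h(position 1) = 0.5063, h(position 2) = 0.5858.
Starting from position 1, the probability is 0.5063.

0.5063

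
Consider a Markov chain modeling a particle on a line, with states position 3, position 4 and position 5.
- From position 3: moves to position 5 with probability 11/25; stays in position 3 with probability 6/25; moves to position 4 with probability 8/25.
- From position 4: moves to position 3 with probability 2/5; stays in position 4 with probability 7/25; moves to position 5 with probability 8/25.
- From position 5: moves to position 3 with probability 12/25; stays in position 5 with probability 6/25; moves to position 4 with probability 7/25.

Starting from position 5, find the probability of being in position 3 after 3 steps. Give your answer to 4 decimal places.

Propagate the distribution vector 3 steps from position 5.
After 0 steps: (0.0000, 0.0000, 1.0000)
After 1 step: (0.4800, 0.2800, 0.2400)
After 2 steps: (0.3424, 0.2992, 0.3584)
After 3 steps: (0.3739, 0.2937, 0.3324)
P(in position 3 after 3 steps) = 0.3739

0.3739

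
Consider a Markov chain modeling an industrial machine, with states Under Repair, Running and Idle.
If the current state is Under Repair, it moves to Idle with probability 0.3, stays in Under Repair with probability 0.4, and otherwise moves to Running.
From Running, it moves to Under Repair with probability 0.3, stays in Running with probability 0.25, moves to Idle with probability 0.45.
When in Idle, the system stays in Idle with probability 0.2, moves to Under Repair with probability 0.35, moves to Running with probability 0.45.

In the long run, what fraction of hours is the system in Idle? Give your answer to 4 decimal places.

Let the stationary distribution be π with π = πP and π_1 + π_2 + π_3 = 1.
π_1 = 0.4·π_1 + 0.3·π_2 + 0.35·π_3
π_2 = 0.3·π_1 + 0.25·π_2 + 0.45·π_3
Solving with the normalization constraint gives π = (0.3510, 0.3311, 0.3179).
So the stationary probability of Idle is 0.3179.

0.3179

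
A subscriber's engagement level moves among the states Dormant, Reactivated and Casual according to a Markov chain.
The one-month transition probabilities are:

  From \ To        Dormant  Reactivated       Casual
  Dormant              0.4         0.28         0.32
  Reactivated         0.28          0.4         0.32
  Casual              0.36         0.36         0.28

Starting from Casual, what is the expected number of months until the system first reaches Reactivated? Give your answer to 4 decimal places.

3.0303

Let t(s) be the expected number of months to first reach Reactivated from state s, with t(Reactivated) = 0. Conditioning on the first month:
t(Dormant) = 1 + 0.4·t(Dormant) + 0.32·t(Casual)
t(Casual) = 1 + 0.36·t(Dormant) + 0.28·t(Casual)
Solving: t(Dormant) = 3.2828, t(Casual) = 3.0303.
Expected months from Casual to Reactivated: 3.0303.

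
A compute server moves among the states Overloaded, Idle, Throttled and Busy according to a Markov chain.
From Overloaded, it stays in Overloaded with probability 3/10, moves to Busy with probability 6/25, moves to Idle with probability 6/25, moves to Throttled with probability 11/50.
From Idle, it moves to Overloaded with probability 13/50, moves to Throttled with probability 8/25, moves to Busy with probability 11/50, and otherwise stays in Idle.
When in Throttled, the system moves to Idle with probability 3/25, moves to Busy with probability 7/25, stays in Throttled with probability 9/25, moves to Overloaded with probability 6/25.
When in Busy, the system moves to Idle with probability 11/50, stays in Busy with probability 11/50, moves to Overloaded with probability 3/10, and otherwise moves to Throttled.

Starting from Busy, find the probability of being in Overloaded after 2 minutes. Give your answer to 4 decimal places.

Propagate the distribution vector 2 minutes from Busy.
After 0 minutes: (0.0000, 0.0000, 0.0000, 1.0000)
After 1 minute: (0.3000, 0.2200, 0.2600, 0.2200)
After 2 minutes: (0.2756, 0.1956, 0.2872, 0.2416)
P(in Overloaded after 2 minutes) = 0.2756

0.2756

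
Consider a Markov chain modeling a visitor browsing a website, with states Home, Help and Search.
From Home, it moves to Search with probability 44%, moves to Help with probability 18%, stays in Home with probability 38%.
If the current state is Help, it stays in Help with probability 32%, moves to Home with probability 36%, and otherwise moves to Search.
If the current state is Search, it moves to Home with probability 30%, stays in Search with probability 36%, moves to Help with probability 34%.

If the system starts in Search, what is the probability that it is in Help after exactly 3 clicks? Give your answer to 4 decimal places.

Propagate the distribution vector 3 clicks from Search.
After 0 clicks: (0.0000, 0.0000, 1.0000)
After 1 click: (0.3000, 0.3400, 0.3600)
After 2 clicks: (0.3444, 0.2852, 0.3704)
After 3 clicks: (0.3447, 0.2792, 0.3761)
P(in Help after 3 clicks) = 0.2792

0.2792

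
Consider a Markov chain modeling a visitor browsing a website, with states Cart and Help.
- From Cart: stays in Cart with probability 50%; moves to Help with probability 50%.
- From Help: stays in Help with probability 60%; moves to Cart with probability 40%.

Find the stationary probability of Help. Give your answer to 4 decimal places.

Let the stationary distribution be π with π = πP and π_1 + π_2 = 1.
π_1 = 0.5·π_1 + 0.4·π_2
Solving with the normalization constraint gives π = (0.4444, 0.5556).
So the stationary probability of Help is 0.5556.

0.5556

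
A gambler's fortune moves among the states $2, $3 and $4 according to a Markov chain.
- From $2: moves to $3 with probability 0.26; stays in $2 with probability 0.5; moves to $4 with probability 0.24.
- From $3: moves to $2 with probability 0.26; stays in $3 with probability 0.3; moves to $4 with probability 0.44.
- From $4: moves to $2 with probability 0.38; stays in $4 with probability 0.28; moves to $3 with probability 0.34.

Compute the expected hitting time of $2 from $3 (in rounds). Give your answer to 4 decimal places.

Let t(s) be the expected number of rounds to first reach $2 from state s, with t($2) = 0. Conditioning on the first round:
t($3) = 1 + 0.3·t($3) + 0.44·t($4)
t($4) = 1 + 0.34·t($3) + 0.28·t($4)
Solving: t($3) = 3.2731, t($4) = 2.9345.
Expected rounds from $3 to $2: 3.2731.

3.2731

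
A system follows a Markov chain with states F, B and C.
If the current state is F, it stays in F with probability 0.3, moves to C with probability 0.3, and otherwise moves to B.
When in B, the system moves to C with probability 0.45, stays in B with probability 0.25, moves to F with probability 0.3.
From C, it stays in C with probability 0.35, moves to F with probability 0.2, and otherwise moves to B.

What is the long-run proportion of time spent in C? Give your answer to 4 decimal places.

0.3733

Let the stationary distribution be π with π = πP and π_1 + π_2 + π_3 = 1.
π_1 = 0.3·π_1 + 0.3·π_2 + 0.2·π_3
π_2 = 0.4·π_1 + 0.25·π_2 + 0.45·π_3
Solving with the normalization constraint gives π = (0.2627, 0.3641, 0.3733).
So the stationary probability of C is 0.3733.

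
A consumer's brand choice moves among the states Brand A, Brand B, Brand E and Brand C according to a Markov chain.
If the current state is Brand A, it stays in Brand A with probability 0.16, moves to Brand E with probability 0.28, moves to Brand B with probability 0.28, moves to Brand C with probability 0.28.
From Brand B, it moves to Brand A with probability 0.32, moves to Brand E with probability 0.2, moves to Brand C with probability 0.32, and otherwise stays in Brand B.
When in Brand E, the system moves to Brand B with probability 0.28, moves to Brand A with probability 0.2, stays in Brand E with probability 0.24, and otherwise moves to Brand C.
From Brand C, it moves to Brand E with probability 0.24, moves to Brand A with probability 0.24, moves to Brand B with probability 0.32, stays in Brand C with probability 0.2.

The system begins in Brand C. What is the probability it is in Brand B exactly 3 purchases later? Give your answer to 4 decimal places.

Propagate the distribution vector 3 purchases from Brand C.
After 0 purchases: (0.0000, 0.0000, 0.0000, 1.0000)
After 1 purchase: (0.2400, 0.3200, 0.2400, 0.2000)
After 2 purchases: (0.2368, 0.2496, 0.2368, 0.2768)
After 3 purchases: (0.2316, 0.2611, 0.2395, 0.2678)
P(in Brand B after 3 purchases) = 0.2611

0.2611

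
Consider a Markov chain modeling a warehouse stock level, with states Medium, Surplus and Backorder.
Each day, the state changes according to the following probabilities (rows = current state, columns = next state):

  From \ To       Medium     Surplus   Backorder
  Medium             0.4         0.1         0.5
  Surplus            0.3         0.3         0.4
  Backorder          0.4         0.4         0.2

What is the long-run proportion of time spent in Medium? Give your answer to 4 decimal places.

Let the stationary distribution be π with π = πP and π_1 + π_2 + π_3 = 1.
π_1 = 0.4·π_1 + 0.3·π_2 + 0.4·π_3
π_2 = 0.1·π_1 + 0.3·π_2 + 0.4·π_3
Solving with the normalization constraint gives π = (0.3738, 0.2617, 0.3645).
So the stationary probability of Medium is 0.3738.

0.3738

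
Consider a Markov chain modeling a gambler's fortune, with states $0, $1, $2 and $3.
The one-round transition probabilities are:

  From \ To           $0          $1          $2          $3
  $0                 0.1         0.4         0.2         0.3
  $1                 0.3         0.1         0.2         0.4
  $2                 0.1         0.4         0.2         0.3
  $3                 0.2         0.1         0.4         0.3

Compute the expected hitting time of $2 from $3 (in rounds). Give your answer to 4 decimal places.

3.0398

Let t(s) be the expected number of rounds to first reach $2 from state s, with t($2) = 0. Conditioning on the first round:
t($0) = 1 + 0.1·t($0) + 0.4·t($1) + 0.3·t($3)
t($1) = 1 + 0.3·t($0) + 0.1·t($1) + 0.4·t($3)
t($3) = 1 + 0.2·t($0) + 0.1·t($1) + 0.3·t($3)
Solving: t($0) = 3.7784, t($1) = 3.7216, t($3) = 3.0398.
Expected rounds from $3 to $2: 3.0398.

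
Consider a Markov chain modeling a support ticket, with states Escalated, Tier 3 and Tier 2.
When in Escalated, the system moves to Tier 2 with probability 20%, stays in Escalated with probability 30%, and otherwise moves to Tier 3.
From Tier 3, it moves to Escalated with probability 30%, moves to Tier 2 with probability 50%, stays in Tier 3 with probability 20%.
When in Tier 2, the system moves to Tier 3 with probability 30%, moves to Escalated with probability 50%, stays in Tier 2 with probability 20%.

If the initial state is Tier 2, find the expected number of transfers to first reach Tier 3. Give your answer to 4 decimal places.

2.6087

Let t(s) be the expected number of transfers to first reach Tier 3 from state s, with t(Tier 3) = 0. Conditioning on the first transfer:
t(Escalated) = 1 + 0.3·t(Escalated) + 0.2·t(Tier 2)
t(Tier 2) = 1 + 0.5·t(Escalated) + 0.2·t(Tier 2)
Solving: t(Escalated) = 2.1739, t(Tier 2) = 2.6087.
Expected transfers from Tier 2 to Tier 3: 2.6087.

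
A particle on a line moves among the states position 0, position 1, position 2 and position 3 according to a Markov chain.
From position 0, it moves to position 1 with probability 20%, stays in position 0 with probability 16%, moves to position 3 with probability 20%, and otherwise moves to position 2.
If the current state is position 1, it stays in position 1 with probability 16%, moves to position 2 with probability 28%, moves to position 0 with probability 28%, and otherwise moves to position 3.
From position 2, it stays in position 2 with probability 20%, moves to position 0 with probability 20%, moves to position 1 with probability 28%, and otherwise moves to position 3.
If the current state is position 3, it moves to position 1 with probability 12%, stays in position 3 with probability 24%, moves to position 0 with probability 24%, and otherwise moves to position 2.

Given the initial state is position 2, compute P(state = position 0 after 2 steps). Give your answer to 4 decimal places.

0.2272

Propagate the distribution vector 2 steps from position 2.
After 0 steps: (0.0000, 0.0000, 1.0000, 0.0000)
After 1 step: (0.2000, 0.2800, 0.2000, 0.3200)
After 2 steps: (0.2272, 0.1792, 0.3344, 0.2592)
P(in position 0 after 2 steps) = 0.2272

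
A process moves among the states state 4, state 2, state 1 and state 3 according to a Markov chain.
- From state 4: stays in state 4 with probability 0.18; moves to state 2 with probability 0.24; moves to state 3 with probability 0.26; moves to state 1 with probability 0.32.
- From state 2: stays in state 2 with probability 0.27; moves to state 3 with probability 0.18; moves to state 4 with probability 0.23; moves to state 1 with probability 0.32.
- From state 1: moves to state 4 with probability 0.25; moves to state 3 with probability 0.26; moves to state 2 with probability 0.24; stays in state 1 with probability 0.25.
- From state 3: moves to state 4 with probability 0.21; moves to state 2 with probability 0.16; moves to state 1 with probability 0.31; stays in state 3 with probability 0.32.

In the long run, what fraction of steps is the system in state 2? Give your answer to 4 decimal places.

0.2262

Let the stationary distribution be π with π = πP and π_1 + π_2 + π_3 + π_4 = 1.
π_1 = 0.18·π_1 + 0.23·π_2 + 0.25·π_3 + 0.21·π_4
π_2 = 0.24·π_1 + 0.27·π_2 + 0.24·π_3 + 0.16·π_4
π_3 = 0.32·π_1 + 0.32·π_2 + 0.25·π_3 + 0.31·π_4
Solving with the normalization constraint gives π = (0.2198, 0.2262, 0.2967, 0.2573).
So the stationary probability of state 2 is 0.2262.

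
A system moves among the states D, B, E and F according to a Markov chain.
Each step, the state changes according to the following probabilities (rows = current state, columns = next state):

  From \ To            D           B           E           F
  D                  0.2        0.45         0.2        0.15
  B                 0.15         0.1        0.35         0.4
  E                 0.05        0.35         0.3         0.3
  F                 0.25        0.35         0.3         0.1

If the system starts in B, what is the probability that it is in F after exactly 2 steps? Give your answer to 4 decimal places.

Propagate the distribution vector 2 steps from B.
After 0 steps: (0.0000, 1.0000, 0.0000, 0.0000)
After 1 step: (0.1500, 0.1000, 0.3500, 0.4000)
After 2 steps: (0.1625, 0.3400, 0.2900, 0.2075)
P(in F after 2 steps) = 0.2075

0.2075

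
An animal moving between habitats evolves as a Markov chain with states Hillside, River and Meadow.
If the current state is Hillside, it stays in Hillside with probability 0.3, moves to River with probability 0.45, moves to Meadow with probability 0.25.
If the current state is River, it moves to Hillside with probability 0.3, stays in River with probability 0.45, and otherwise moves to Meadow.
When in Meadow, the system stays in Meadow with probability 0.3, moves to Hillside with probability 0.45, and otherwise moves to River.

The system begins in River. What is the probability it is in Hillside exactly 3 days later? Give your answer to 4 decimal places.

Propagate the distribution vector 3 days from River.
After 0 days: (0.0000, 1.0000, 0.0000)
After 1 day: (0.3000, 0.4500, 0.2500)
After 2 days: (0.3375, 0.4000, 0.2625)
After 3 days: (0.3394, 0.3975, 0.2631)
P(in Hillside after 3 days) = 0.3394

0.3394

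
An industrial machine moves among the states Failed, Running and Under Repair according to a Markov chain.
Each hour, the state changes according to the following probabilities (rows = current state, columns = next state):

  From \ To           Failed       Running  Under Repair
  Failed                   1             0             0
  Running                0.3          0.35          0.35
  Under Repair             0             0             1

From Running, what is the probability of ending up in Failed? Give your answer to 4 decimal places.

0.4615

Let h(s) be the probability of absorption at Failed starting from transient state s. Then h(Failed) = 1 and h(Under Repair) = 0. By first-step analysis:
h(Running) = 0.3·1 + 0.35·h(Running) + 0.35·0
Solving: h(Running) = 0.4615.
Starting from Running, the probability is 0.4615.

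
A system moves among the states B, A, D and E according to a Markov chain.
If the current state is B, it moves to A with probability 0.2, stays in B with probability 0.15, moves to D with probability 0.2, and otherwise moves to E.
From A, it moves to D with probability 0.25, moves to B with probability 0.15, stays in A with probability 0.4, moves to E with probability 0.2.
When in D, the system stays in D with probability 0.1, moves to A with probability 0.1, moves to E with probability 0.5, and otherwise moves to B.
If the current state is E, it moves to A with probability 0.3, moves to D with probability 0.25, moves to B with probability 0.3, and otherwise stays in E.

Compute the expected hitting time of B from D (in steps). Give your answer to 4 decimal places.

3.7746

Let t(s) be the expected number of steps to first reach B from state s, with t(B) = 0. Conditioning on the first step:
t(A) = 1 + 0.4·t(A) + 0.25·t(D) + 0.2·t(E)
t(D) = 1 + 0.1·t(A) + 0.1·t(D) + 0.5·t(E)
t(E) = 1 + 0.3·t(A) + 0.25·t(D) + 0.15·t(E)
Solving: t(A) = 4.5352, t(D) = 3.7746, t(E) = 3.8873.
Expected steps from D to B: 3.7746.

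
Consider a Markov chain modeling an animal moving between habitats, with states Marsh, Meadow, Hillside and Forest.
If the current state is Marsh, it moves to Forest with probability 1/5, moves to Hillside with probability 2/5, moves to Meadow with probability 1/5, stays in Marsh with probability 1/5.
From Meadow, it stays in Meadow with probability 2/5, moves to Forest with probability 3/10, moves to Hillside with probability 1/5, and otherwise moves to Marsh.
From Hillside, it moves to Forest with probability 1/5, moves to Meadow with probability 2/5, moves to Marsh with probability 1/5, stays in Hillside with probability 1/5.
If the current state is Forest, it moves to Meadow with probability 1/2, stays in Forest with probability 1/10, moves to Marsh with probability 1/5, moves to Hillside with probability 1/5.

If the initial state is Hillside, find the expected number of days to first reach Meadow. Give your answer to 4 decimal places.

Let t(s) be the expected number of days to first reach Meadow from state s, with t(Meadow) = 0. Conditioning on the first day:
t(Marsh) = 1 + 0.2·t(Marsh) + 0.4·t(Hillside) + 0.2·t(Forest)
t(Hillside) = 1 + 0.2·t(Marsh) + 0.2·t(Hillside) + 0.2·t(Forest)
t(Forest) = 1 + 0.2·t(Marsh) + 0.2·t(Hillside) + 0.1·t(Forest)
Solving: t(Marsh) = 3.1731, t(Hillside) = 2.6442, t(Forest) = 2.4038.
Expected days from Hillside to Meadow: 2.6442.

2.6442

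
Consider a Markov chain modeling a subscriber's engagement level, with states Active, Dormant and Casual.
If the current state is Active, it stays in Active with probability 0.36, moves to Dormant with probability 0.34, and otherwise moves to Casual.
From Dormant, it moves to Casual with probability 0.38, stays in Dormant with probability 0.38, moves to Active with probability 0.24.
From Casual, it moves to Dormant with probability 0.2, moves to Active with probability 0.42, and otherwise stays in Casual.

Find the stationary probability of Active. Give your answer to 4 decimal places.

0.3448

Let the stationary distribution be π with π = πP and π_1 + π_2 + π_3 = 1.
π_1 = 0.36·π_1 + 0.24·π_2 + 0.42·π_3
π_2 = 0.34·π_1 + 0.38·π_2 + 0.2·π_3
Solving with the normalization constraint gives π = (0.3448, 0.3028, 0.3524).
So the stationary probability of Active is 0.3448.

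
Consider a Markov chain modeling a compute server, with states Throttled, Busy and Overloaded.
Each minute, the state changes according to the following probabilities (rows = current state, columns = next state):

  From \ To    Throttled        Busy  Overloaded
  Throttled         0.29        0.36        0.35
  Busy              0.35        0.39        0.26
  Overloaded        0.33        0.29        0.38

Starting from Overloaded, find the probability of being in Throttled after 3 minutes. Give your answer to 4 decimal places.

0.3239

Propagate the distribution vector 3 minutes from Overloaded.
After 0 minutes: (0.0000, 0.0000, 1.0000)
After 1 minute: (0.3300, 0.2900, 0.3800)
After 2 minutes: (0.3226, 0.3421, 0.3353)
After 3 minutes: (0.3239, 0.3468, 0.3293)
P(in Throttled after 3 minutes) = 0.3239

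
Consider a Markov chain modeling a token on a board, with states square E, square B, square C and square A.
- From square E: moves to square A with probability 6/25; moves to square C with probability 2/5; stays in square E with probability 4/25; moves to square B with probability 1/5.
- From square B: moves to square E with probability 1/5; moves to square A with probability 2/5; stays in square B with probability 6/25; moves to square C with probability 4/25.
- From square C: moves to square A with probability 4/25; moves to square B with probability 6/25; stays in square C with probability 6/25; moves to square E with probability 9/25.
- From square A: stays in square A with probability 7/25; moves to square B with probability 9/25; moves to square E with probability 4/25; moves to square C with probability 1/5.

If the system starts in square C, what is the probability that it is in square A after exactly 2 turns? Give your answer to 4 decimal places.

Propagate the distribution vector 2 turns from square C.
After 0 turns: (0.0000, 0.0000, 1.0000, 0.0000)
After 1 turn: (0.3600, 0.2400, 0.2400, 0.1600)
After 2 turns: (0.2176, 0.2448, 0.2720, 0.2656)
P(in square A after 2 turns) = 0.2656

0.2656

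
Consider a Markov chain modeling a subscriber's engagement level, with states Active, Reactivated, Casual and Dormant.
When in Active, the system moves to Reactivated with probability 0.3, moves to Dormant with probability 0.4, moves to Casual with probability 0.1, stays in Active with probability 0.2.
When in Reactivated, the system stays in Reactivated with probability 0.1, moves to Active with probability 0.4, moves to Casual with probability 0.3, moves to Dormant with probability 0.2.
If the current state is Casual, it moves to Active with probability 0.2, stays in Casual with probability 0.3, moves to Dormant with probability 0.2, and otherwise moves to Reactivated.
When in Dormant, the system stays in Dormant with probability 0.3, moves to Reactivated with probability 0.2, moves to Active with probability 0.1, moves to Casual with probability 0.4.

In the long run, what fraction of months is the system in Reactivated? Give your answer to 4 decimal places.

Let the stationary distribution be π with π = πP and π_1 + π_2 + π_3 + π_4 = 1.
π_1 = 0.2·π_1 + 0.4·π_2 + 0.2·π_3 + 0.1·π_4
π_2 = 0.3·π_1 + 0.1·π_2 + 0.3·π_3 + 0.2·π_4
π_3 = 0.1·π_1 + 0.3·π_2 + 0.3·π_3 + 0.4·π_4
Solving with the normalization constraint gives π = (0.2184, 0.2274, 0.2834, 0.2708).
So the stationary probability of Reactivated is 0.2274.

0.2274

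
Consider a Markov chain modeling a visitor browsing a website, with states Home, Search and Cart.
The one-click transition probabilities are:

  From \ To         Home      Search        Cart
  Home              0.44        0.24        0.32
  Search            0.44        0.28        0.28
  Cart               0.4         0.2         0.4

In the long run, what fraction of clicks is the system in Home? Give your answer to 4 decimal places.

Let the stationary distribution be π with π = πP and π_1 + π_2 + π_3 = 1.
π_1 = 0.44·π_1 + 0.44·π_2 + 0.4·π_3
π_2 = 0.24·π_1 + 0.28·π_2 + 0.2·π_3
Solving with the normalization constraint gives π = (0.4265, 0.2359, 0.3376).
So the stationary probability of Home is 0.4265.

0.4265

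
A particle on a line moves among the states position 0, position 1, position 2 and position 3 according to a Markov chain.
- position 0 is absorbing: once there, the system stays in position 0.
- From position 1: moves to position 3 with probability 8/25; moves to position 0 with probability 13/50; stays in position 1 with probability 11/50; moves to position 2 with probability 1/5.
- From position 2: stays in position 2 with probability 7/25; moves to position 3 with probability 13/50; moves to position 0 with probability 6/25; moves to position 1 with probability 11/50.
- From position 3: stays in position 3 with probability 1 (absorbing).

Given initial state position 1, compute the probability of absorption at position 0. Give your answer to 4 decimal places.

Let h(s) be the probability of absorption at position 0 starting from transient state s. Then h(position 0) = 1 and h(position 3) = 0. By first-step analysis:
h(position 1) = 0.26·1 + 0.22·h(position 1) + 0.2·h(position 2) + 0.32·0
h(position 2) = 0.24·1 + 0.22·h(position 1) + 0.28·h(position 2) + 0.26·0
Solving: h(position 1) = 0.4544, h(position 2) = 0.4722.
Starting from position 1, the probability is 0.4544.

0.4544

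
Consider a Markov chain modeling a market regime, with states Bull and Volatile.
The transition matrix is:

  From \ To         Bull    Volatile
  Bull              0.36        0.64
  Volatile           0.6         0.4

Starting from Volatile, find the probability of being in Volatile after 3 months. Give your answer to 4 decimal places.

Propagate the distribution vector 3 months from Volatile.
After 0 months: (0.0000, 1.0000)
After 1 month: (0.6000, 0.4000)
After 2 months: (0.4560, 0.5440)
After 3 months: (0.4906, 0.5094)
P(in Volatile after 3 months) = 0.5094

0.5094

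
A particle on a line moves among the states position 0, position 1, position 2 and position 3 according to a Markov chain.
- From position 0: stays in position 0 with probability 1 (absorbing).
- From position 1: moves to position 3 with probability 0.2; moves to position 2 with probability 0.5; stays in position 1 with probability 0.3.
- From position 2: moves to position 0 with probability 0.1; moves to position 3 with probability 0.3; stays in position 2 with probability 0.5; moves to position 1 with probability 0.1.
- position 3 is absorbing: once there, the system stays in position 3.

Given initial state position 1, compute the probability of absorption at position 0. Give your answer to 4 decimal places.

0.1667

Let h(s) be the probability of absorption at position 0 starting from transient state s. Then h(position 0) = 1 and h(position 3) = 0. By first-step analysis:
h(position 1) = 0.3·h(position 1) + 0.5·h(position 2) + 0.2·0
h(position 2) = 0.1·1 + 0.1·h(position 1) + 0.5·h(position 2) + 0.3·0
Solving: h(position 1) = 0.1667, h(position 2) = 0.2333.
Starting from position 1, the probability is 0.1667.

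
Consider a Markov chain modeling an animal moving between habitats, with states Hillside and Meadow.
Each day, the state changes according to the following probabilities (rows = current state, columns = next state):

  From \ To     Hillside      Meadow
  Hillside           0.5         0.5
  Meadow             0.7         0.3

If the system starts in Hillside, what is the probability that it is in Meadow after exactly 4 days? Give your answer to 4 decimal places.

Propagate the distribution vector 4 days from Hillside.
After 0 days: (1.0000, 0.0000)
After 1 day: (0.5000, 0.5000)
After 2 days: (0.6000, 0.4000)
After 3 days: (0.5800, 0.4200)
After 4 days: (0.5840, 0.4160)
P(in Meadow after 4 days) = 0.4160

0.4160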